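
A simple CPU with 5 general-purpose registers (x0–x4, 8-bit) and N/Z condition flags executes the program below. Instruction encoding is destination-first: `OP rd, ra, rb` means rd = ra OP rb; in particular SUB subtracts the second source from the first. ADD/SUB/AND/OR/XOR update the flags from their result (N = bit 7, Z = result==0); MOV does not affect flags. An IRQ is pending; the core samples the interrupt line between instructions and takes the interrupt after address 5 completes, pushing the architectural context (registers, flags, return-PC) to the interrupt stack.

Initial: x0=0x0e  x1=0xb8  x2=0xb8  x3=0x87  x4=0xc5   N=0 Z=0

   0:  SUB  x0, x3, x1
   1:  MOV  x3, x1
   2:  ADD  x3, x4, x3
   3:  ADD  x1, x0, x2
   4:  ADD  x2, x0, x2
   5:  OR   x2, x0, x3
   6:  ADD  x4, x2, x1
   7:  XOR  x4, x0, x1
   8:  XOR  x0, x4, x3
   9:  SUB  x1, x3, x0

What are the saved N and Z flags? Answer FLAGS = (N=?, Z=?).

after  0: x0=0xcf x1=0xb8 x2=0xb8 x3=0x87 x4=0xc5  N=1 Z=0
after  1: x0=0xcf x1=0xb8 x2=0xb8 x3=0xb8 x4=0xc5  N=1 Z=0
after  2: x0=0xcf x1=0xb8 x2=0xb8 x3=0x7d x4=0xc5  N=0 Z=0
after  3: x0=0xcf x1=0x87 x2=0xb8 x3=0x7d x4=0xc5  N=1 Z=0
after  4: x0=0xcf x1=0x87 x2=0x87 x3=0x7d x4=0xc5  N=1 Z=0
after  5: x0=0xcf x1=0x87 x2=0xff x3=0x7d x4=0xc5  N=1 Z=0
-- IRQ taken; context saved, return-PC = 6 --

FLAGS = (N=1, Z=0)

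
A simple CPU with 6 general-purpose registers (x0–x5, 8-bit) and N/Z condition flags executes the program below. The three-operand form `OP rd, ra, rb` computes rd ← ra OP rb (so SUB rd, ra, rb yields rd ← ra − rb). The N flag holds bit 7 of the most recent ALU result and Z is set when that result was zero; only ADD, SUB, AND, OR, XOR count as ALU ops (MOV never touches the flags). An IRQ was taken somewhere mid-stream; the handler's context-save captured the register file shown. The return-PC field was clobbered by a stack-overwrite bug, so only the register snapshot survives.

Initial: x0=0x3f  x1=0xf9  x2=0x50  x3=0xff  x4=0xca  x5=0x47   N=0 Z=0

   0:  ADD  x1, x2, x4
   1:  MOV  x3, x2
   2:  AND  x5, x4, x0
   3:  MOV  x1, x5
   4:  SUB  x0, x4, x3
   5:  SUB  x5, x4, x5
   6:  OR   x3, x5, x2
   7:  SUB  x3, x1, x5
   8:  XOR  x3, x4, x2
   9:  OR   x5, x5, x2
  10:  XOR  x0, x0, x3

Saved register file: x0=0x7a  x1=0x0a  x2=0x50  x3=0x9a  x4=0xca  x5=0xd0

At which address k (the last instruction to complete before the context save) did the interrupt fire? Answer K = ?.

after  0: x0=0x3f x1=0x1a x2=0x50 x3=0xff x4=0xca x5=0x47  N=0 Z=0
after  1: x0=0x3f x1=0x1a x2=0x50 x3=0x50 x4=0xca x5=0x47  N=0 Z=0
after  2: x0=0x3f x1=0x1a x2=0x50 x3=0x50 x4=0xca x5=0x0a  N=0 Z=0
after  3: x0=0x3f x1=0x0a x2=0x50 x3=0x50 x4=0xca x5=0x0a  N=0 Z=0
after  4: x0=0x7a x1=0x0a x2=0x50 x3=0x50 x4=0xca x5=0x0a  N=0 Z=0
after  5: x0=0x7a x1=0x0a x2=0x50 x3=0x50 x4=0xca x5=0xc0  N=1 Z=0
after  6: x0=0x7a x1=0x0a x2=0x50 x3=0xd0 x4=0xca x5=0xc0  N=1 Z=0
after  7: x0=0x7a x1=0x0a x2=0x50 x3=0x4a x4=0xca x5=0xc0  N=0 Z=0
after  8: x0=0x7a x1=0x0a x2=0x50 x3=0x9a x4=0xca x5=0xc0  N=1 Z=0
after  9: x0=0x7a x1=0x0a x2=0x50 x3=0x9a x4=0xca x5=0xd0  N=1 Z=0
-- IRQ taken; context saved, return-PC = 10 --

K = 9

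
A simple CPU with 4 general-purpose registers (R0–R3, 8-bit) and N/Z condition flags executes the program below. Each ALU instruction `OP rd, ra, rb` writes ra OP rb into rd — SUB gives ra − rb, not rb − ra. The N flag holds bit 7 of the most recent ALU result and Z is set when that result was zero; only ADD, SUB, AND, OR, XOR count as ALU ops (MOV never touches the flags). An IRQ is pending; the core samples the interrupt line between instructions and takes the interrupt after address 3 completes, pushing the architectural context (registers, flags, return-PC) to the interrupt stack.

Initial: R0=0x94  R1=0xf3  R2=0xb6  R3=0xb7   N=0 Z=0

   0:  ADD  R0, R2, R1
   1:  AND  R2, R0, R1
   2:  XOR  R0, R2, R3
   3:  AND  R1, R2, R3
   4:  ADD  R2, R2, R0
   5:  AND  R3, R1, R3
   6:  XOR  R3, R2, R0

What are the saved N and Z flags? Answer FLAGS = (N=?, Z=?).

FLAGS = (N=1, Z=0)

after  0: R0=0xa9 R1=0xf3 R2=0xb6 R3=0xb7  N=1 Z=0
after  1: R0=0xa9 R1=0xf3 R2=0xa1 R3=0xb7  N=1 Z=0
after  2: R0=0x16 R1=0xf3 R2=0xa1 R3=0xb7  N=0 Z=0
after  3: R0=0x16 R1=0xa1 R2=0xa1 R3=0xb7  N=1 Z=0
-- IRQ taken; context saved, return-PC = 4 --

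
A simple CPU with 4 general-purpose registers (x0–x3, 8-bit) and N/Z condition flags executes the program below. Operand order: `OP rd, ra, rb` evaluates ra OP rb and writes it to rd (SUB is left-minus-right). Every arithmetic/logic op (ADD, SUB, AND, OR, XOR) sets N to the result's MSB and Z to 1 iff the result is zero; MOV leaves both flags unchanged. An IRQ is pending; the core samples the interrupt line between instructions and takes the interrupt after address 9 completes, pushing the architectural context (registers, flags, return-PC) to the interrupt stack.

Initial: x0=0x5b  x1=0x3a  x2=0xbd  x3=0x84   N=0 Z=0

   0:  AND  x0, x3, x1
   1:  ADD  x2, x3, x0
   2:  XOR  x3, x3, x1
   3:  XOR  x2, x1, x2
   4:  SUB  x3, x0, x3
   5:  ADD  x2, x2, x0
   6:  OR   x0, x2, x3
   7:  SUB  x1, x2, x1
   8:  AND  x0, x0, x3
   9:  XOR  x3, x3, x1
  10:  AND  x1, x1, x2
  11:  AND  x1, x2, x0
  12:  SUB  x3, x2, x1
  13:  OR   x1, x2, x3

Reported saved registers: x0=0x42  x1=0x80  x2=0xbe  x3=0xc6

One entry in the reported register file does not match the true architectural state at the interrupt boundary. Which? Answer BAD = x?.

after  0: x0=0x00 x1=0x3a x2=0xbd x3=0x84  N=0 Z=1
after  1: x0=0x00 x1=0x3a x2=0x84 x3=0x84  N=1 Z=0
after  2: x0=0x00 x1=0x3a x2=0x84 x3=0xbe  N=1 Z=0
after  3: x0=0x00 x1=0x3a x2=0xbe x3=0xbe  N=1 Z=0
after  4: x0=0x00 x1=0x3a x2=0xbe x3=0x42  N=0 Z=0
after  5: x0=0x00 x1=0x3a x2=0xbe x3=0x42  N=1 Z=0
after  6: x0=0xfe x1=0x3a x2=0xbe x3=0x42  N=1 Z=0
after  7: x0=0xfe x1=0x84 x2=0xbe x3=0x42  N=1 Z=0
after  8: x0=0x42 x1=0x84 x2=0xbe x3=0x42  N=0 Z=0
after  9: x0=0x42 x1=0x84 x2=0xbe x3=0xc6  N=1 Z=0
-- IRQ taken; context saved, return-PC = 10 --
mismatch: x1: reported 0x80 vs actual 0x84

BAD = x1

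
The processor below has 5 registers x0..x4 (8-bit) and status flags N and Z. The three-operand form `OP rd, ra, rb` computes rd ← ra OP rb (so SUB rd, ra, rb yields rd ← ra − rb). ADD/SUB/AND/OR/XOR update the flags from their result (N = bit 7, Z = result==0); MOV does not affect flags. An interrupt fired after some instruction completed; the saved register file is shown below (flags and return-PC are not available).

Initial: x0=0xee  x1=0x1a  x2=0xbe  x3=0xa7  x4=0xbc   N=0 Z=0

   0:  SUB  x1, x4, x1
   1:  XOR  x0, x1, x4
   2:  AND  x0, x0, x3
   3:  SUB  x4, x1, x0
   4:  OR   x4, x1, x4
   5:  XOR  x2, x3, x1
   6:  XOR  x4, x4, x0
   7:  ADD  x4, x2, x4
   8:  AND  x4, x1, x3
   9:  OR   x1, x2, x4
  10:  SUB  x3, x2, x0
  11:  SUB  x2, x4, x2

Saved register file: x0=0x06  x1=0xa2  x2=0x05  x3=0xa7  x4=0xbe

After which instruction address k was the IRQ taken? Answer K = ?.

K = 5

after  0: x0=0xee x1=0xa2 x2=0xbe x3=0xa7 x4=0xbc  N=1 Z=0
after  1: x0=0x1e x1=0xa2 x2=0xbe x3=0xa7 x4=0xbc  N=0 Z=0
after  2: x0=0x06 x1=0xa2 x2=0xbe x3=0xa7 x4=0xbc  N=0 Z=0
after  3: x0=0x06 x1=0xa2 x2=0xbe x3=0xa7 x4=0x9c  N=1 Z=0
after  4: x0=0x06 x1=0xa2 x2=0xbe x3=0xa7 x4=0xbe  N=1 Z=0
after  5: x0=0x06 x1=0xa2 x2=0x05 x3=0xa7 x4=0xbe  N=0 Z=0
-- IRQ taken; context saved, return-PC = 6 --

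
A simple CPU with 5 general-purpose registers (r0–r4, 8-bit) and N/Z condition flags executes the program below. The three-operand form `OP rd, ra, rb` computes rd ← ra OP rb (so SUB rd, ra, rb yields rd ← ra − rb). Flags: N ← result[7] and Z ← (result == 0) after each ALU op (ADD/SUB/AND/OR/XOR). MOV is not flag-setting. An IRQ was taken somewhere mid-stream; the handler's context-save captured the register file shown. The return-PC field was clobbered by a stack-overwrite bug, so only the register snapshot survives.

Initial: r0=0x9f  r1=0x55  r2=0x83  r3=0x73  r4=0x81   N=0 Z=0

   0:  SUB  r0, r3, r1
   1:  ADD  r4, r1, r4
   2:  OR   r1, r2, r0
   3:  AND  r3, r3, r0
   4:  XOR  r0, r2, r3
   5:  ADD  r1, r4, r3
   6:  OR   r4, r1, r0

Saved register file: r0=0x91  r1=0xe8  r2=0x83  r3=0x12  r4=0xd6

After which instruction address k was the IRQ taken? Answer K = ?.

K = 5

after  0: r0=0x1e r1=0x55 r2=0x83 r3=0x73 r4=0x81  N=0 Z=0
after  1: r0=0x1e r1=0x55 r2=0x83 r3=0x73 r4=0xd6  N=1 Z=0
after  2: r0=0x1e r1=0x9f r2=0x83 r3=0x73 r4=0xd6  N=1 Z=0
after  3: r0=0x1e r1=0x9f r2=0x83 r3=0x12 r4=0xd6  N=0 Z=0
after  4: r0=0x91 r1=0x9f r2=0x83 r3=0x12 r4=0xd6  N=1 Z=0
after  5: r0=0x91 r1=0xe8 r2=0x83 r3=0x12 r4=0xd6  N=1 Z=0
-- IRQ taken; context saved, return-PC = 6 --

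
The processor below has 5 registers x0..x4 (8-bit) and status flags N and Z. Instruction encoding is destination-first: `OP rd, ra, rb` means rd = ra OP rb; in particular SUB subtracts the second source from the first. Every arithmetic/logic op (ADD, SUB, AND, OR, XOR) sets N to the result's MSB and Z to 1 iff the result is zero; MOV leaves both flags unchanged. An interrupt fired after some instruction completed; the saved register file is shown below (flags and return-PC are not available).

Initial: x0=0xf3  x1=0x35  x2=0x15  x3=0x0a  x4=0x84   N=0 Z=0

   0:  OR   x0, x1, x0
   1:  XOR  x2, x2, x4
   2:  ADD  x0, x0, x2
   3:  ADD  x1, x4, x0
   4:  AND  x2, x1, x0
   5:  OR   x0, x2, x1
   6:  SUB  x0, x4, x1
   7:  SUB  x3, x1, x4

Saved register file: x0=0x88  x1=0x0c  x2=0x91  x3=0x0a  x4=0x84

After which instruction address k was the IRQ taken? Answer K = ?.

after  0: x0=0xf7 x1=0x35 x2=0x15 x3=0x0a x4=0x84  N=1 Z=0
after  1: x0=0xf7 x1=0x35 x2=0x91 x3=0x0a x4=0x84  N=1 Z=0
after  2: x0=0x88 x1=0x35 x2=0x91 x3=0x0a x4=0x84  N=1 Z=0
after  3: x0=0x88 x1=0x0c x2=0x91 x3=0x0a x4=0x84  N=0 Z=0
-- IRQ taken; context saved, return-PC = 4 --

K = 3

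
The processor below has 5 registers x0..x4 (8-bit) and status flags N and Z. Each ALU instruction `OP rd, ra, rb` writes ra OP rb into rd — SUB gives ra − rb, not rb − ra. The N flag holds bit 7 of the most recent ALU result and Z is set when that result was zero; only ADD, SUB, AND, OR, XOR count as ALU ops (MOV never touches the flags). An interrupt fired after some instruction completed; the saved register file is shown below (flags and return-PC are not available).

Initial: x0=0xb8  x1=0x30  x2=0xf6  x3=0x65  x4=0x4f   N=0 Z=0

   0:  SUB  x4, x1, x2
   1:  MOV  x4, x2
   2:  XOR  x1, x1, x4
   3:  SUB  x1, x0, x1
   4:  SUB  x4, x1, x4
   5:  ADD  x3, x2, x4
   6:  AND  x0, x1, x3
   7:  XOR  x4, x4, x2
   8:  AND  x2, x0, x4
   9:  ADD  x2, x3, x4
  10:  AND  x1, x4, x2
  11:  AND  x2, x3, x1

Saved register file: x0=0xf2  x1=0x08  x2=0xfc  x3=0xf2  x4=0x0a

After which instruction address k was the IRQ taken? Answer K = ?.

after  0: x0=0xb8 x1=0x30 x2=0xf6 x3=0x65 x4=0x3a  N=0 Z=0
after  1: x0=0xb8 x1=0x30 x2=0xf6 x3=0x65 x4=0xf6  N=0 Z=0
after  2: x0=0xb8 x1=0xc6 x2=0xf6 x3=0x65 x4=0xf6  N=1 Z=0
after  3: x0=0xb8 x1=0xf2 x2=0xf6 x3=0x65 x4=0xf6  N=1 Z=0
after  4: x0=0xb8 x1=0xf2 x2=0xf6 x3=0x65 x4=0xfc  N=1 Z=0
after  5: x0=0xb8 x1=0xf2 x2=0xf6 x3=0xf2 x4=0xfc  N=1 Z=0
after  6: x0=0xf2 x1=0xf2 x2=0xf6 x3=0xf2 x4=0xfc  N=1 Z=0
after  7: x0=0xf2 x1=0xf2 x2=0xf6 x3=0xf2 x4=0x0a  N=0 Z=0
after  8: x0=0xf2 x1=0xf2 x2=0x02 x3=0xf2 x4=0x0a  N=0 Z=0
after  9: x0=0xf2 x1=0xf2 x2=0xfc x3=0xf2 x4=0x0a  N=1 Z=0
after 10: x0=0xf2 x1=0x08 x2=0xfc x3=0xf2 x4=0x0a  N=0 Z=0
-- IRQ taken; context saved, return-PC = 11 --

K = 10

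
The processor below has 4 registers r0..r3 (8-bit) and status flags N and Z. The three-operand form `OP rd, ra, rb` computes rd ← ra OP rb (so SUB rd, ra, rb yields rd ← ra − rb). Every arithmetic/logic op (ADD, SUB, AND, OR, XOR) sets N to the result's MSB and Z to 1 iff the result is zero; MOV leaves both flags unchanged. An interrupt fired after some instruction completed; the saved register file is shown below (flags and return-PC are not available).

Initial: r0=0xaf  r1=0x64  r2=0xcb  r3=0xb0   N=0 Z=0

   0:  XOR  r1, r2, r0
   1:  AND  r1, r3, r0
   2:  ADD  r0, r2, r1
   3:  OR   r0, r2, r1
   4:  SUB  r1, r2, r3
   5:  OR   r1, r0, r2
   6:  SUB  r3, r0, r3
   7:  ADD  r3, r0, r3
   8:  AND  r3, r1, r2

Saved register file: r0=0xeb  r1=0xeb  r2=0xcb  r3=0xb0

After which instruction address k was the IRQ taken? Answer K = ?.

after  0: r0=0xaf r1=0x64 r2=0xcb r3=0xb0  N=0 Z=0
after  1: r0=0xaf r1=0xa0 r2=0xcb r3=0xb0  N=1 Z=0
after  2: r0=0x6b r1=0xa0 r2=0xcb r3=0xb0  N=0 Z=0
after  3: r0=0xeb r1=0xa0 r2=0xcb r3=0xb0  N=1 Z=0
after  4: r0=0xeb r1=0x1b r2=0xcb r3=0xb0  N=0 Z=0
after  5: r0=0xeb r1=0xeb r2=0xcb r3=0xb0  N=1 Z=0
-- IRQ taken; context saved, return-PC = 6 --

K = 5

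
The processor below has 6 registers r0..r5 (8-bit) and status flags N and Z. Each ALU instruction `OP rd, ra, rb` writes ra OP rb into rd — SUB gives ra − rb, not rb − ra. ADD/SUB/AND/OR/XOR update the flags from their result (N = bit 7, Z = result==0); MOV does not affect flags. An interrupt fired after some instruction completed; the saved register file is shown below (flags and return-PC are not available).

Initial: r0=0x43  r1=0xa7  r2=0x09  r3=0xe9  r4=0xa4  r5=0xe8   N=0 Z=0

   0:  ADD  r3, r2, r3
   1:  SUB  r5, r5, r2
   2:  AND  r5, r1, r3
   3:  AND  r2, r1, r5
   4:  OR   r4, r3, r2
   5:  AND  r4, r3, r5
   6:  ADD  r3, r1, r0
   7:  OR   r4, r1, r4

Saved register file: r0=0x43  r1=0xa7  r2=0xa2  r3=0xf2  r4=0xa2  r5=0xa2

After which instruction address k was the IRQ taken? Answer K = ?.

after  0: r0=0x43 r1=0xa7 r2=0x09 r3=0xf2 r4=0xa4 r5=0xe8  N=1 Z=0
after  1: r0=0x43 r1=0xa7 r2=0x09 r3=0xf2 r4=0xa4 r5=0xdf  N=1 Z=0
after  2: r0=0x43 r1=0xa7 r2=0x09 r3=0xf2 r4=0xa4 r5=0xa2  N=1 Z=0
after  3: r0=0x43 r1=0xa7 r2=0xa2 r3=0xf2 r4=0xa4 r5=0xa2  N=1 Z=0
after  4: r0=0x43 r1=0xa7 r2=0xa2 r3=0xf2 r4=0xf2 r5=0xa2  N=1 Z=0
after  5: r0=0x43 r1=0xa7 r2=0xa2 r3=0xf2 r4=0xa2 r5=0xa2  N=1 Z=0
-- IRQ taken; context saved, return-PC = 6 --

K = 5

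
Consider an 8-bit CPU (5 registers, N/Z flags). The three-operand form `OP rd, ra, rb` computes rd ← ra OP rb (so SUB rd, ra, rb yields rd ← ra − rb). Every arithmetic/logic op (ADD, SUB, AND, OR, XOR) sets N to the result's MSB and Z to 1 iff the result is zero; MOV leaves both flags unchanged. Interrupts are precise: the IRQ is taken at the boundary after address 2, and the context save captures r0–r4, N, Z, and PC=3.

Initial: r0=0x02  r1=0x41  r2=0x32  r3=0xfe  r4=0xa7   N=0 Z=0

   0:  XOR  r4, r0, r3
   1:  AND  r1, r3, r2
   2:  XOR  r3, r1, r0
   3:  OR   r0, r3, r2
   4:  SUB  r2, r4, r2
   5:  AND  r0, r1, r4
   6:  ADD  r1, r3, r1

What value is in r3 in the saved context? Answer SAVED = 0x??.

SAVED = 0x30

after  0: r0=0x02 r1=0x41 r2=0x32 r3=0xfe r4=0xfc  N=1 Z=0
after  1: r0=0x02 r1=0x32 r2=0x32 r3=0xfe r4=0xfc  N=0 Z=0
after  2: r0=0x02 r1=0x32 r2=0x32 r3=0x30 r4=0xfc  N=0 Z=0
-- IRQ taken; context saved, return-PC = 3 --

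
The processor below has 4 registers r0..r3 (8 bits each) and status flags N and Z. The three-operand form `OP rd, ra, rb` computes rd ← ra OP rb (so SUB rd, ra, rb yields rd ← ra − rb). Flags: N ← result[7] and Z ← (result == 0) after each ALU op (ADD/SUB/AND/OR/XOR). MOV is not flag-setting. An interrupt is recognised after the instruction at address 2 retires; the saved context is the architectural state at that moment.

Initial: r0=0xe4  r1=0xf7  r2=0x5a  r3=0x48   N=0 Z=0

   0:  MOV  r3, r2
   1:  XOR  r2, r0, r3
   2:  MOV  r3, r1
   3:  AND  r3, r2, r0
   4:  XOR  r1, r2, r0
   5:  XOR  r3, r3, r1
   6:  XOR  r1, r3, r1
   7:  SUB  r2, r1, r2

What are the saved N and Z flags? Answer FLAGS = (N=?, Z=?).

FLAGS = (N=1, Z=0)

after  0: r0=0xe4 r1=0xf7 r2=0x5a r3=0x5a  N=0 Z=0
after  1: r0=0xe4 r1=0xf7 r2=0xbe r3=0x5a  N=1 Z=0
after  2: r0=0xe4 r1=0xf7 r2=0xbe r3=0xf7  N=1 Z=0
-- IRQ taken; context saved, return-PC = 3 --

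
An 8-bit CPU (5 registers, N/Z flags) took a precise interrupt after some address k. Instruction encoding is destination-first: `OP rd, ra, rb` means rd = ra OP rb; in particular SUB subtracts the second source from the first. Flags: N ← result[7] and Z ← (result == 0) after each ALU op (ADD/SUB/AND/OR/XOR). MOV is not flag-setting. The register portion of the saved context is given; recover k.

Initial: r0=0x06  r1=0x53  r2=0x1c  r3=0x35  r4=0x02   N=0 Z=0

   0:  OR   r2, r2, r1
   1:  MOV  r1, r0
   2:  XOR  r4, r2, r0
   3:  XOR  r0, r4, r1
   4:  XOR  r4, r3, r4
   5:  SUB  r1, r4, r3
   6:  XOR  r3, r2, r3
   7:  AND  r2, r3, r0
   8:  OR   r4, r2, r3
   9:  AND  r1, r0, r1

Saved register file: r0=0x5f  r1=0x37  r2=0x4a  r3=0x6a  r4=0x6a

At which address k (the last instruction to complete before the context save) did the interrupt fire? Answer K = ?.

after  0: r0=0x06 r1=0x53 r2=0x5f r3=0x35 r4=0x02  N=0 Z=0
after  1: r0=0x06 r1=0x06 r2=0x5f r3=0x35 r4=0x02  N=0 Z=0
after  2: r0=0x06 r1=0x06 r2=0x5f r3=0x35 r4=0x59  N=0 Z=0
after  3: r0=0x5f r1=0x06 r2=0x5f r3=0x35 r4=0x59  N=0 Z=0
after  4: r0=0x5f r1=0x06 r2=0x5f r3=0x35 r4=0x6c  N=0 Z=0
after  5: r0=0x5f r1=0x37 r2=0x5f r3=0x35 r4=0x6c  N=0 Z=0
after  6: r0=0x5f r1=0x37 r2=0x5f r3=0x6a r4=0x6c  N=0 Z=0
after  7: r0=0x5f r1=0x37 r2=0x4a r3=0x6a r4=0x6c  N=0 Z=0
after  8: r0=0x5f r1=0x37 r2=0x4a r3=0x6a r4=0x6a  N=0 Z=0
-- IRQ taken; context saved, return-PC = 9 --

K = 8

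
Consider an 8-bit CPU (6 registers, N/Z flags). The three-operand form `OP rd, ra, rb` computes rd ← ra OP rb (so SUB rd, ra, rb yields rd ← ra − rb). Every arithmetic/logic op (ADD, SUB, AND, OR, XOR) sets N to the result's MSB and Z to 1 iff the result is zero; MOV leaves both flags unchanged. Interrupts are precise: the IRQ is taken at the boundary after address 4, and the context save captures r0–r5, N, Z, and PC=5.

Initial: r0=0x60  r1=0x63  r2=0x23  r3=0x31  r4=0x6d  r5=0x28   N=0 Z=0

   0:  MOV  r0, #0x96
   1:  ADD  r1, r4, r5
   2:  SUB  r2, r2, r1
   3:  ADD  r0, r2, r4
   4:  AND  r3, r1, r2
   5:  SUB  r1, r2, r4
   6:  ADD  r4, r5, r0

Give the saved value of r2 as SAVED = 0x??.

after  0: r0=0x96 r1=0x63 r2=0x23 r3=0x31 r4=0x6d r5=0x28  N=0 Z=0
after  1: r0=0x96 r1=0x95 r2=0x23 r3=0x31 r4=0x6d r5=0x28  N=1 Z=0
after  2: r0=0x96 r1=0x95 r2=0x8e r3=0x31 r4=0x6d r5=0x28  N=1 Z=0
after  3: r0=0xfb r1=0x95 r2=0x8e r3=0x31 r4=0x6d r5=0x28  N=1 Z=0
after  4: r0=0xfb r1=0x95 r2=0x8e r3=0x84 r4=0x6d r5=0x28  N=1 Z=0
-- IRQ taken; context saved, return-PC = 5 --

SAVED = 0x8e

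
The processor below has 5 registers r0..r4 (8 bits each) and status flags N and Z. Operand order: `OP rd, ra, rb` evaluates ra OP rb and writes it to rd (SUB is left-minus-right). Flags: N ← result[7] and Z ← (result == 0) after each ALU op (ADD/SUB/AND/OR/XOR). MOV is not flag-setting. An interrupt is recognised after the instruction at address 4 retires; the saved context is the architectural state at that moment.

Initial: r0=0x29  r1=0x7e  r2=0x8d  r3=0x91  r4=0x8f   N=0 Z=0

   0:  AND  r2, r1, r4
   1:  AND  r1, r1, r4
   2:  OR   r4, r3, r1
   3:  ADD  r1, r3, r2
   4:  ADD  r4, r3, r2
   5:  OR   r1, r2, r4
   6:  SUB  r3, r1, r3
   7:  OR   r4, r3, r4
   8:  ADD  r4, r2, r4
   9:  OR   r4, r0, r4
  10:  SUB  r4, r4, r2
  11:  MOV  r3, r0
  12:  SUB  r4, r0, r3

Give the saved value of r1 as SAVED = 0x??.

SAVED = 0x9f

after  0: r0=0x29 r1=0x7e r2=0x0e r3=0x91 r4=0x8f  N=0 Z=0
after  1: r0=0x29 r1=0x0e r2=0x0e r3=0x91 r4=0x8f  N=0 Z=0
after  2: r0=0x29 r1=0x0e r2=0x0e r3=0x91 r4=0x9f  N=1 Z=0
after  3: r0=0x29 r1=0x9f r2=0x0e r3=0x91 r4=0x9f  N=1 Z=0
after  4: r0=0x29 r1=0x9f r2=0x0e r3=0x91 r4=0x9f  N=1 Z=0
-- IRQ taken; context saved, return-PC = 5 --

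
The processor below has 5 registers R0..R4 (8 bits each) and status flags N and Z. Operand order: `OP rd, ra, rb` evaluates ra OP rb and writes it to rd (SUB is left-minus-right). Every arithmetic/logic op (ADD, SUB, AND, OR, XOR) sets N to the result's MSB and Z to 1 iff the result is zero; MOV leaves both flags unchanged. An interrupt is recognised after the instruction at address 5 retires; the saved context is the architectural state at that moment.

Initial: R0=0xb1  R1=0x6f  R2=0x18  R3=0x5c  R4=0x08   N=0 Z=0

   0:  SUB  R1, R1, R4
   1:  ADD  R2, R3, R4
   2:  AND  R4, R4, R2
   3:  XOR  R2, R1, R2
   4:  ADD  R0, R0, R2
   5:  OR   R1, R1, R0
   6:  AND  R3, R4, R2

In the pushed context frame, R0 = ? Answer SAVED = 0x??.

after  0: R0=0xb1 R1=0x67 R2=0x18 R3=0x5c R4=0x08  N=0 Z=0
after  1: R0=0xb1 R1=0x67 R2=0x64 R3=0x5c R4=0x08  N=0 Z=0
after  2: R0=0xb1 R1=0x67 R2=0x64 R3=0x5c R4=0x00  N=0 Z=1
after  3: R0=0xb1 R1=0x67 R2=0x03 R3=0x5c R4=0x00  N=0 Z=0
after  4: R0=0xb4 R1=0x67 R2=0x03 R3=0x5c R4=0x00  N=1 Z=0
after  5: R0=0xb4 R1=0xf7 R2=0x03 R3=0x5c R4=0x00  N=1 Z=0
-- IRQ taken; context saved, return-PC = 6 --

SAVED = 0xb4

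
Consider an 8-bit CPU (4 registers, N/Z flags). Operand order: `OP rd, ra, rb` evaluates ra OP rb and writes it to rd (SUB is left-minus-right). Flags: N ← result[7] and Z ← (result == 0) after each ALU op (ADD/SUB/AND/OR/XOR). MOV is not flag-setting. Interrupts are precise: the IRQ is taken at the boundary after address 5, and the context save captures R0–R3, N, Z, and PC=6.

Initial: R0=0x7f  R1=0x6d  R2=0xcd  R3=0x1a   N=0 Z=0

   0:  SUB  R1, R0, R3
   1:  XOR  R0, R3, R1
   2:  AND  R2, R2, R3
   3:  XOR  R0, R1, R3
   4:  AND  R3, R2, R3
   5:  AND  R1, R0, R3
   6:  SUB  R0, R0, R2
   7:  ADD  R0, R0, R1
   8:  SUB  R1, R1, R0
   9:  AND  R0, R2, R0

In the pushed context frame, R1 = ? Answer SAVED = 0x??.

SAVED = 0x08

after  0: R0=0x7f R1=0x65 R2=0xcd R3=0x1a  N=0 Z=0
after  1: R0=0x7f R1=0x65 R2=0xcd R3=0x1a  N=0 Z=0
after  2: R0=0x7f R1=0x65 R2=0x08 R3=0x1a  N=0 Z=0
after  3: R0=0x7f R1=0x65 R2=0x08 R3=0x1a  N=0 Z=0
after  4: R0=0x7f R1=0x65 R2=0x08 R3=0x08  N=0 Z=0
after  5: R0=0x7f R1=0x08 R2=0x08 R3=0x08  N=0 Z=0
-- IRQ taken; context saved, return-PC = 6 --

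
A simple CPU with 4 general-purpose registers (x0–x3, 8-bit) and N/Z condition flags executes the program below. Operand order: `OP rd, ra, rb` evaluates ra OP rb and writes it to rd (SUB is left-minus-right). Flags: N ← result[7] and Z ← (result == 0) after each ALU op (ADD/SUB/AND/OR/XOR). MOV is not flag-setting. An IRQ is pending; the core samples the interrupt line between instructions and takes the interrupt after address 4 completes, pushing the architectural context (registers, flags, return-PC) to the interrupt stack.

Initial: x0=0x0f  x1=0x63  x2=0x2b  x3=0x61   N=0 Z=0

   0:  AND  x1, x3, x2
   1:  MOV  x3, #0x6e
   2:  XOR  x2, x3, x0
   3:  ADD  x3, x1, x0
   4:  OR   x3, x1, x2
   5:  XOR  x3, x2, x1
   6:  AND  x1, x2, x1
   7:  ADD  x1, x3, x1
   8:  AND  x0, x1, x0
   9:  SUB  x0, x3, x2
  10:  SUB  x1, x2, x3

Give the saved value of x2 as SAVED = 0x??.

after  0: x0=0x0f x1=0x21 x2=0x2b x3=0x61  N=0 Z=0
after  1: x0=0x0f x1=0x21 x2=0x2b x3=0x6e  N=0 Z=0
after  2: x0=0x0f x1=0x21 x2=0x61 x3=0x6e  N=0 Z=0
after  3: x0=0x0f x1=0x21 x2=0x61 x3=0x30  N=0 Z=0
after  4: x0=0x0f x1=0x21 x2=0x61 x3=0x61  N=0 Z=0
-- IRQ taken; context saved, return-PC = 5 --

SAVED = 0x61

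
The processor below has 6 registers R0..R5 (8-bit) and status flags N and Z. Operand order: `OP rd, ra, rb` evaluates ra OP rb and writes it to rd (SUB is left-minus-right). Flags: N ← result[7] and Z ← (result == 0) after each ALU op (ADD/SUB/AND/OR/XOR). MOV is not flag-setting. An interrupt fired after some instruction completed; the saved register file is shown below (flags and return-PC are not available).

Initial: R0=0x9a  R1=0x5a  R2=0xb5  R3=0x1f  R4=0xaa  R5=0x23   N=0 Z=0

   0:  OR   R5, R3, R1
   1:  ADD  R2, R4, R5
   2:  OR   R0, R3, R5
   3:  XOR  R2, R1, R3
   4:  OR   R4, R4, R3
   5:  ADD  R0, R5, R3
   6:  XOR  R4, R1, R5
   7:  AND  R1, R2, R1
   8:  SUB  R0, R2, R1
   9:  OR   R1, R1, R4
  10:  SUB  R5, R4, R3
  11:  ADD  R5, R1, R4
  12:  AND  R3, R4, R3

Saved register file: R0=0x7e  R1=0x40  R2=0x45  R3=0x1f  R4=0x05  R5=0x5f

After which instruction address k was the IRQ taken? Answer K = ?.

after  0: R0=0x9a R1=0x5a R2=0xb5 R3=0x1f R4=0xaa R5=0x5f  N=0 Z=0
after  1: R0=0x9a R1=0x5a R2=0x09 R3=0x1f R4=0xaa R5=0x5f  N=0 Z=0
after  2: R0=0x5f R1=0x5a R2=0x09 R3=0x1f R4=0xaa R5=0x5f  N=0 Z=0
after  3: R0=0x5f R1=0x5a R2=0x45 R3=0x1f R4=0xaa R5=0x5f  N=0 Z=0
after  4: R0=0x5f R1=0x5a R2=0x45 R3=0x1f R4=0xbf R5=0x5f  N=1 Z=0
after  5: R0=0x7e R1=0x5a R2=0x45 R3=0x1f R4=0xbf R5=0x5f  N=0 Z=0
after  6: R0=0x7e R1=0x5a R2=0x45 R3=0x1f R4=0x05 R5=0x5f  N=0 Z=0
after  7: R0=0x7e R1=0x40 R2=0x45 R3=0x1f R4=0x05 R5=0x5f  N=0 Z=0
-- IRQ taken; context saved, return-PC = 8 --

K = 7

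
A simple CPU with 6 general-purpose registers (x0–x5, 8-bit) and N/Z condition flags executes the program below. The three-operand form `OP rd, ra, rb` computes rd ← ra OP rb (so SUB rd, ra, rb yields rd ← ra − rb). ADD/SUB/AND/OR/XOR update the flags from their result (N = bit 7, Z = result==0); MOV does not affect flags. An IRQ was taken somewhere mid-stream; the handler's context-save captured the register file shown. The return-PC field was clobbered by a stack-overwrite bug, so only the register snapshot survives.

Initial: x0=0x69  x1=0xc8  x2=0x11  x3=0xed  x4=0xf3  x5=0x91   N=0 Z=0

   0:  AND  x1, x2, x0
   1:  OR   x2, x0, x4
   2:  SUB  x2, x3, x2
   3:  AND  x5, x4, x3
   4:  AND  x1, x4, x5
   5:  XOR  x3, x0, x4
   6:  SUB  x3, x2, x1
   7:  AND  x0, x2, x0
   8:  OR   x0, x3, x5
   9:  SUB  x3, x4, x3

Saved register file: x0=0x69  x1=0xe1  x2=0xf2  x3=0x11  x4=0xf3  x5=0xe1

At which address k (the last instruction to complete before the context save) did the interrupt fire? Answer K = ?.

after  0: x0=0x69 x1=0x01 x2=0x11 x3=0xed x4=0xf3 x5=0x91  N=0 Z=0
after  1: x0=0x69 x1=0x01 x2=0xfb x3=0xed x4=0xf3 x5=0x91  N=1 Z=0
after  2: x0=0x69 x1=0x01 x2=0xf2 x3=0xed x4=0xf3 x5=0x91  N=1 Z=0
after  3: x0=0x69 x1=0x01 x2=0xf2 x3=0xed x4=0xf3 x5=0xe1  N=1 Z=0
after  4: x0=0x69 x1=0xe1 x2=0xf2 x3=0xed x4=0xf3 x5=0xe1  N=1 Z=0
after  5: x0=0x69 x1=0xe1 x2=0xf2 x3=0x9a x4=0xf3 x5=0xe1  N=1 Z=0
after  6: x0=0x69 x1=0xe1 x2=0xf2 x3=0x11 x4=0xf3 x5=0xe1  N=0 Z=0
-- IRQ taken; context saved, return-PC = 7 --

K = 6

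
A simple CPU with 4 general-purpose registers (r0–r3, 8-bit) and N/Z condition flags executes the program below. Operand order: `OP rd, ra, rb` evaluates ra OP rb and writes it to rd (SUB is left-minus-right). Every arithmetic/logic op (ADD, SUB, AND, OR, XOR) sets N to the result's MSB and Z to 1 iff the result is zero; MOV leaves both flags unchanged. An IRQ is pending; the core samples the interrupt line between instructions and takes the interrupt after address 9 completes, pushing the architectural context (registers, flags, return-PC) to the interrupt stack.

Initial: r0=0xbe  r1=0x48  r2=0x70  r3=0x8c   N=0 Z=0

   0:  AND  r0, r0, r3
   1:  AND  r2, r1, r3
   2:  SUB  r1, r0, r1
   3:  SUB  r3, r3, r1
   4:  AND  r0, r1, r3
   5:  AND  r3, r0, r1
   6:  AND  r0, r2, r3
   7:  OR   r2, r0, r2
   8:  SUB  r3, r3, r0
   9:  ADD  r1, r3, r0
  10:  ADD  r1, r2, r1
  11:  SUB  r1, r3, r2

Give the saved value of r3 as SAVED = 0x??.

after  0: r0=0x8c r1=0x48 r2=0x70 r3=0x8c  N=1 Z=0
after  1: r0=0x8c r1=0x48 r2=0x08 r3=0x8c  N=0 Z=0
after  2: r0=0x8c r1=0x44 r2=0x08 r3=0x8c  N=0 Z=0
after  3: r0=0x8c r1=0x44 r2=0x08 r3=0x48  N=0 Z=0
after  4: r0=0x40 r1=0x44 r2=0x08 r3=0x48  N=0 Z=0
after  5: r0=0x40 r1=0x44 r2=0x08 r3=0x40  N=0 Z=0
after  6: r0=0x00 r1=0x44 r2=0x08 r3=0x40  N=0 Z=1
after  7: r0=0x00 r1=0x44 r2=0x08 r3=0x40  N=0 Z=0
after  8: r0=0x00 r1=0x44 r2=0x08 r3=0x40  N=0 Z=0
after  9: r0=0x00 r1=0x40 r2=0x08 r3=0x40  N=0 Z=0
-- IRQ taken; context saved, return-PC = 10 --

SAVED = 0x40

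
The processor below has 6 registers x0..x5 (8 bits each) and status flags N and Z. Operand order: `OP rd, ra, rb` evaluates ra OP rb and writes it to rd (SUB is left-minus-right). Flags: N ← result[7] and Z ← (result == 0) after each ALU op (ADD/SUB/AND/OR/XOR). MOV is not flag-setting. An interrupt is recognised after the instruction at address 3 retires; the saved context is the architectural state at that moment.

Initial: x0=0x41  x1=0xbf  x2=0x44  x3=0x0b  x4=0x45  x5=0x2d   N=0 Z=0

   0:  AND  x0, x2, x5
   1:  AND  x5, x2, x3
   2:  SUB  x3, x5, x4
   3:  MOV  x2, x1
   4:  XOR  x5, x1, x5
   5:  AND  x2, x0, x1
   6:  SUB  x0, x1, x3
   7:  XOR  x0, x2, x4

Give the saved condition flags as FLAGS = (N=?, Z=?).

after  0: x0=0x04 x1=0xbf x2=0x44 x3=0x0b x4=0x45 x5=0x2d  N=0 Z=0
after  1: x0=0x04 x1=0xbf x2=0x44 x3=0x0b x4=0x45 x5=0x00  N=0 Z=1
after  2: x0=0x04 x1=0xbf x2=0x44 x3=0xbb x4=0x45 x5=0x00  N=1 Z=0
after  3: x0=0x04 x1=0xbf x2=0xbf x3=0xbb x4=0x45 x5=0x00  N=1 Z=0
-- IRQ taken; context saved, return-PC = 4 --

FLAGS = (N=1, Z=0)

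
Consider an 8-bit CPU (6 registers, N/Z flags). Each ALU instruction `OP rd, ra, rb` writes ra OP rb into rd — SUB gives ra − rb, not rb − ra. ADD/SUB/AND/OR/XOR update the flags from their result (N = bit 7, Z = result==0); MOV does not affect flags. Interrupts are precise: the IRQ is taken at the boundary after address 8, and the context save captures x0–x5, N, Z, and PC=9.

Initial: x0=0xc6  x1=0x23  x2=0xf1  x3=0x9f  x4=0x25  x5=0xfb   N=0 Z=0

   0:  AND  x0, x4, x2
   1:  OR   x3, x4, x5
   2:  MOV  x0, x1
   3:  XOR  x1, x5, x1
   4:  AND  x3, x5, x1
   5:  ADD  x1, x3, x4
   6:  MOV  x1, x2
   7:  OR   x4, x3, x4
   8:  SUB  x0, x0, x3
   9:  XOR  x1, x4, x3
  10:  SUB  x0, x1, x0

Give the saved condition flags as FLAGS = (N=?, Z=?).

after  0: x0=0x21 x1=0x23 x2=0xf1 x3=0x9f x4=0x25 x5=0xfb  N=0 Z=0
after  1: x0=0x21 x1=0x23 x2=0xf1 x3=0xff x4=0x25 x5=0xfb  N=1 Z=0
after  2: x0=0x23 x1=0x23 x2=0xf1 x3=0xff x4=0x25 x5=0xfb  N=1 Z=0
after  3: x0=0x23 x1=0xd8 x2=0xf1 x3=0xff x4=0x25 x5=0xfb  N=1 Z=0
after  4: x0=0x23 x1=0xd8 x2=0xf1 x3=0xd8 x4=0x25 x5=0xfb  N=1 Z=0
after  5: x0=0x23 x1=0xfd x2=0xf1 x3=0xd8 x4=0x25 x5=0xfb  N=1 Z=0
after  6: x0=0x23 x1=0xf1 x2=0xf1 x3=0xd8 x4=0x25 x5=0xfb  N=1 Z=0
after  7: x0=0x23 x1=0xf1 x2=0xf1 x3=0xd8 x4=0xfd x5=0xfb  N=1 Z=0
after  8: x0=0x4b x1=0xf1 x2=0xf1 x3=0xd8 x4=0xfd x5=0xfb  N=0 Z=0
-- IRQ taken; context saved, return-PC = 9 --

FLAGS = (N=0, Z=0)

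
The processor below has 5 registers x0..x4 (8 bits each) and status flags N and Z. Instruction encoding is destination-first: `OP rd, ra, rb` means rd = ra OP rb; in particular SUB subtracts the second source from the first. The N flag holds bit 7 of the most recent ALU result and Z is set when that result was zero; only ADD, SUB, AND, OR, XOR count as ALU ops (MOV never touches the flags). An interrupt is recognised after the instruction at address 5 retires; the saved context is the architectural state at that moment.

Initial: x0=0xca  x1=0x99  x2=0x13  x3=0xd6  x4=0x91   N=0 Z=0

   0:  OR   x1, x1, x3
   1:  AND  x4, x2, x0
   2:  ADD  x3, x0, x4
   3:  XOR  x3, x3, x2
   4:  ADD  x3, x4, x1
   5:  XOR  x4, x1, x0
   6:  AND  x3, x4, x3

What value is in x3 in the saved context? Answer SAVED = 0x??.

after  0: x0=0xca x1=0xdf x2=0x13 x3=0xd6 x4=0x91  N=1 Z=0
after  1: x0=0xca x1=0xdf x2=0x13 x3=0xd6 x4=0x02  N=0 Z=0
after  2: x0=0xca x1=0xdf x2=0x13 x3=0xcc x4=0x02  N=1 Z=0
after  3: x0=0xca x1=0xdf x2=0x13 x3=0xdf x4=0x02  N=1 Z=0
after  4: x0=0xca x1=0xdf x2=0x13 x3=0xe1 x4=0x02  N=1 Z=0
after  5: x0=0xca x1=0xdf x2=0x13 x3=0xe1 x4=0x15  N=0 Z=0
-- IRQ taken; context saved, return-PC = 6 --

SAVED = 0xe1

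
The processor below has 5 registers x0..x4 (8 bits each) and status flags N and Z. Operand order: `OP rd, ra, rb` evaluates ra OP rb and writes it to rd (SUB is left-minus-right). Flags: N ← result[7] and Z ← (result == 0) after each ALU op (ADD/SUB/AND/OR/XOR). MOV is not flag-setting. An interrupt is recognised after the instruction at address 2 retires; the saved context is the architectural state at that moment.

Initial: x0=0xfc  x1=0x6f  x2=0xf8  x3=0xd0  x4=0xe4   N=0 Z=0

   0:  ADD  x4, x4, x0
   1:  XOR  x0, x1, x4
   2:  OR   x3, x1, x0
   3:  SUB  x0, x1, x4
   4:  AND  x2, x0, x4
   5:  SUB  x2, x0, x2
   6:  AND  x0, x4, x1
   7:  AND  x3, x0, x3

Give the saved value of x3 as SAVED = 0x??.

SAVED = 0xef

after  0: x0=0xfc x1=0x6f x2=0xf8 x3=0xd0 x4=0xe0  N=1 Z=0
after  1: x0=0x8f x1=0x6f x2=0xf8 x3=0xd0 x4=0xe0  N=1 Z=0
after  2: x0=0x8f x1=0x6f x2=0xf8 x3=0xef x4=0xe0  N=1 Z=0
-- IRQ taken; context saved, return-PC = 3 --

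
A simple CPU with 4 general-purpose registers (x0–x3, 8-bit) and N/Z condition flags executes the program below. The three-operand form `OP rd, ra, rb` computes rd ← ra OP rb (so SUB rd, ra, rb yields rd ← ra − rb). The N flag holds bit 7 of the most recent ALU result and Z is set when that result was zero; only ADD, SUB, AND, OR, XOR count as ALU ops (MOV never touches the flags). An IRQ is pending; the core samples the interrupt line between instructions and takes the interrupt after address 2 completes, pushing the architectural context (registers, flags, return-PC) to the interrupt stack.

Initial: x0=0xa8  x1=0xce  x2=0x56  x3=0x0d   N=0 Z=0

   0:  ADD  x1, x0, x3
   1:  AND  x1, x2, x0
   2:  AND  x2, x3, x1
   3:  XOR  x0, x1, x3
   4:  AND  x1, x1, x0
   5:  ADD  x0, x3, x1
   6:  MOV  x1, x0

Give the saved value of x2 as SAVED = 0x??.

after  0: x0=0xa8 x1=0xb5 x2=0x56 x3=0x0d  N=1 Z=0
after  1: x0=0xa8 x1=0x00 x2=0x56 x3=0x0d  N=0 Z=1
after  2: x0=0xa8 x1=0x00 x2=0x00 x3=0x0d  N=0 Z=1
-- IRQ taken; context saved, return-PC = 3 --

SAVED = 0x00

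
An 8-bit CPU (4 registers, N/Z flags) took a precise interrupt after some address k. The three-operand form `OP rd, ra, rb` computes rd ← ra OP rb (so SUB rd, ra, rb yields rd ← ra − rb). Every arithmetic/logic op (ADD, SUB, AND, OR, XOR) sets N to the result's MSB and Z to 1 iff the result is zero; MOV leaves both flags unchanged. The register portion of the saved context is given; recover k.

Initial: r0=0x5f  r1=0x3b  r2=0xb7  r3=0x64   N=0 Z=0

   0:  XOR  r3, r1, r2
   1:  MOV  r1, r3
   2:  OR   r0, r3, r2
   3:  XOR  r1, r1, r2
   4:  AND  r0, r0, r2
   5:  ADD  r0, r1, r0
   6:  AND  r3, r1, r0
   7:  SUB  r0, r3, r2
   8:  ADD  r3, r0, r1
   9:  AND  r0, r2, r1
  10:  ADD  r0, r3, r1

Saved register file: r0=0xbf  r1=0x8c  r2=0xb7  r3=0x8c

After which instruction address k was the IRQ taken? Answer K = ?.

K = 2

after  0: r0=0x5f r1=0x3b r2=0xb7 r3=0x8c  N=1 Z=0
after  1: r0=0x5f r1=0x8c r2=0xb7 r3=0x8c  N=1 Z=0
after  2: r0=0xbf r1=0x8c r2=0xb7 r3=0x8c  N=1 Z=0
-- IRQ taken; context saved, return-PC = 3 --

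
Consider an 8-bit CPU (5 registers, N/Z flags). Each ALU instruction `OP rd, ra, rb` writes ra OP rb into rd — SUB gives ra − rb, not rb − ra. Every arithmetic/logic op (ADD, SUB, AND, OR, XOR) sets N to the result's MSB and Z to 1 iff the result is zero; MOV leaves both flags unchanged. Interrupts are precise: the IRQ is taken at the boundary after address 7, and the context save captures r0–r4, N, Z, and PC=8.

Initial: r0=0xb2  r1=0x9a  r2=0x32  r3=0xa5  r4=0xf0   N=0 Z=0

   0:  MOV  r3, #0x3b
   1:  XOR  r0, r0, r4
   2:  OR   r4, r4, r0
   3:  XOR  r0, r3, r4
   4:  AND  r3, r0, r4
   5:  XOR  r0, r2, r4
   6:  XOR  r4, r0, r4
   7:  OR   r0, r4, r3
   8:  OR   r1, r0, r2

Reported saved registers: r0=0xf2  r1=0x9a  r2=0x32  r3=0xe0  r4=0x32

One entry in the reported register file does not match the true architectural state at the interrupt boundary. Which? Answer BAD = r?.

BAD = r3

after  0: r0=0xb2 r1=0x9a r2=0x32 r3=0x3b r4=0xf0  N=0 Z=0
after  1: r0=0x42 r1=0x9a r2=0x32 r3=0x3b r4=0xf0  N=0 Z=0
after  2: r0=0x42 r1=0x9a r2=0x32 r3=0x3b r4=0xf2  N=1 Z=0
after  3: r0=0xc9 r1=0x9a r2=0x32 r3=0x3b r4=0xf2  N=1 Z=0
after  4: r0=0xc9 r1=0x9a r2=0x32 r3=0xc0 r4=0xf2  N=1 Z=0
after  5: r0=0xc0 r1=0x9a r2=0x32 r3=0xc0 r4=0xf2  N=1 Z=0
after  6: r0=0xc0 r1=0x9a r2=0x32 r3=0xc0 r4=0x32  N=0 Z=0
after  7: r0=0xf2 r1=0x9a r2=0x32 r3=0xc0 r4=0x32  N=1 Z=0
-- IRQ taken; context saved, return-PC = 8 --
mismatch: r3: reported 0xe0 vs actual 0xc0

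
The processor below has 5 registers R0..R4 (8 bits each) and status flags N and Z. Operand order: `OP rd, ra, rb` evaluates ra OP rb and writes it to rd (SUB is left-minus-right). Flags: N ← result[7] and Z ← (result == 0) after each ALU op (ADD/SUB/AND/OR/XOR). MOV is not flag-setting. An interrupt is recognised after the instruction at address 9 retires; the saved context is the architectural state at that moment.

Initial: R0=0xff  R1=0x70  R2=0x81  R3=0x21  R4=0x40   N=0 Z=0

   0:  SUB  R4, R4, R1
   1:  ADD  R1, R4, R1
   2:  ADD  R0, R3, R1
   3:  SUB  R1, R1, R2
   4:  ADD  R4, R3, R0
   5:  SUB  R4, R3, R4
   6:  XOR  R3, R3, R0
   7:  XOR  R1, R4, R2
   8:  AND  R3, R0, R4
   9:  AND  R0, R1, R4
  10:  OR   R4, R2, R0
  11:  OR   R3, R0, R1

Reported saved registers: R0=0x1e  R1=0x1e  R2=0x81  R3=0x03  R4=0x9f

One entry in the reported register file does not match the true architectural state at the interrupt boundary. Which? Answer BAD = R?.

after  0: R0=0xff R1=0x70 R2=0x81 R3=0x21 R4=0xd0  N=1 Z=0
after  1: R0=0xff R1=0x40 R2=0x81 R3=0x21 R4=0xd0  N=0 Z=0
after  2: R0=0x61 R1=0x40 R2=0x81 R3=0x21 R4=0xd0  N=0 Z=0
after  3: R0=0x61 R1=0xbf R2=0x81 R3=0x21 R4=0xd0  N=1 Z=0
after  4: R0=0x61 R1=0xbf R2=0x81 R3=0x21 R4=0x82  N=1 Z=0
after  5: R0=0x61 R1=0xbf R2=0x81 R3=0x21 R4=0x9f  N=1 Z=0
after  6: R0=0x61 R1=0xbf R2=0x81 R3=0x40 R4=0x9f  N=0 Z=0
after  7: R0=0x61 R1=0x1e R2=0x81 R3=0x40 R4=0x9f  N=0 Z=0
after  8: R0=0x61 R1=0x1e R2=0x81 R3=0x01 R4=0x9f  N=0 Z=0
after  9: R0=0x1e R1=0x1e R2=0x81 R3=0x01 R4=0x9f  N=0 Z=0
-- IRQ taken; context saved, return-PC = 10 --
mismatch: R3: reported 0x03 vs actual 0x01

BAD = R3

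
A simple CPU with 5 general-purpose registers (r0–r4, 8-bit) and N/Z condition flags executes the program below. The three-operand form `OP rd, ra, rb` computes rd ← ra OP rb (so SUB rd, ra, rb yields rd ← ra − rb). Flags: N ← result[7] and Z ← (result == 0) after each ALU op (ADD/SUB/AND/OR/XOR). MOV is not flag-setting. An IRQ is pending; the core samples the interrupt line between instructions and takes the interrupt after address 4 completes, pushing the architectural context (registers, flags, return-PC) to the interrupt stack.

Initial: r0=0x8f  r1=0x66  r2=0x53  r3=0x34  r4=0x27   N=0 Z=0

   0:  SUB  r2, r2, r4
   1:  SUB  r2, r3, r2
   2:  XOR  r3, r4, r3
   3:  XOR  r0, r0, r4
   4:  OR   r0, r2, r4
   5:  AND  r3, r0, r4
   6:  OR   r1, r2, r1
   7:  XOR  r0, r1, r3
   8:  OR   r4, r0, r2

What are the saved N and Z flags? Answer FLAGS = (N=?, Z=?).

after  0: r0=0x8f r1=0x66 r2=0x2c r3=0x34 r4=0x27  N=0 Z=0
after  1: r0=0x8f r1=0x66 r2=0x08 r3=0x34 r4=0x27  N=0 Z=0
after  2: r0=0x8f r1=0x66 r2=0x08 r3=0x13 r4=0x27  N=0 Z=0
after  3: r0=0xa8 r1=0x66 r2=0x08 r3=0x13 r4=0x27  N=1 Z=0
after  4: r0=0x2f r1=0x66 r2=0x08 r3=0x13 r4=0x27  N=0 Z=0
-- IRQ taken; context saved, return-PC = 5 --

FLAGS = (N=0, Z=0)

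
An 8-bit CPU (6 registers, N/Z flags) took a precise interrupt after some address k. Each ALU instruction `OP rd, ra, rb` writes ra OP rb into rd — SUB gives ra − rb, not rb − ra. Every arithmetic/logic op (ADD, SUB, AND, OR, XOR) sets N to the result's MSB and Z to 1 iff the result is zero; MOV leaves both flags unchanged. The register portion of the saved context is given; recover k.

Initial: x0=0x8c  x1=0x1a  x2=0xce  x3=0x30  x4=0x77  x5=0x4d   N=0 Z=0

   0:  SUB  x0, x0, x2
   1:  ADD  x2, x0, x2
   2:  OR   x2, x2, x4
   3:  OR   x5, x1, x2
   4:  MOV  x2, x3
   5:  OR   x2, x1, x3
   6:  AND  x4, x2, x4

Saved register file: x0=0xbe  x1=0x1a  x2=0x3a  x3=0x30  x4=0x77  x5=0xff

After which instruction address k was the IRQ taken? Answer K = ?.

K = 5

after  0: x0=0xbe x1=0x1a x2=0xce x3=0x30 x4=0x77 x5=0x4d  N=1 Z=0
after  1: x0=0xbe x1=0x1a x2=0x8c x3=0x30 x4=0x77 x5=0x4d  N=1 Z=0
after  2: x0=0xbe x1=0x1a x2=0xff x3=0x30 x4=0x77 x5=0x4d  N=1 Z=0
after  3: x0=0xbe x1=0x1a x2=0xff x3=0x30 x4=0x77 x5=0xff  N=1 Z=0
after  4: x0=0xbe x1=0x1a x2=0x30 x3=0x30 x4=0x77 x5=0xff  N=1 Z=0
after  5: x0=0xbe x1=0x1a x2=0x3a x3=0x30 x4=0x77 x5=0xff  N=0 Z=0
-- IRQ taken; context saved, return-PC = 6 --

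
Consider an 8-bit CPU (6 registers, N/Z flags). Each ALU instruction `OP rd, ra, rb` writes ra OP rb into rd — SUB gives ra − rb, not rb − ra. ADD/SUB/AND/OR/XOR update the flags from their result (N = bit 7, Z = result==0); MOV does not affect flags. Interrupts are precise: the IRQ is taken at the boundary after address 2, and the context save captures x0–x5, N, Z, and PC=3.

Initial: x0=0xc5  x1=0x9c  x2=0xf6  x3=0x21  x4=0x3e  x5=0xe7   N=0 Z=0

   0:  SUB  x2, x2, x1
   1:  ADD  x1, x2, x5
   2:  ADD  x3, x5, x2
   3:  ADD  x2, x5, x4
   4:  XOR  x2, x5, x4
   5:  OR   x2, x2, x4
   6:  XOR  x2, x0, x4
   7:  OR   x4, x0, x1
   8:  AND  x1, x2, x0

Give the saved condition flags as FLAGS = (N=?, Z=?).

after  0: x0=0xc5 x1=0x9c x2=0x5a x3=0x21 x4=0x3e x5=0xe7  N=0 Z=0
after  1: x0=0xc5 x1=0x41 x2=0x5a x3=0x21 x4=0x3e x5=0xe7  N=0 Z=0
after  2: x0=0xc5 x1=0x41 x2=0x5a x3=0x41 x4=0x3e x5=0xe7  N=0 Z=0
-- IRQ taken; context saved, return-PC = 3 --

FLAGS = (N=0, Z=0)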